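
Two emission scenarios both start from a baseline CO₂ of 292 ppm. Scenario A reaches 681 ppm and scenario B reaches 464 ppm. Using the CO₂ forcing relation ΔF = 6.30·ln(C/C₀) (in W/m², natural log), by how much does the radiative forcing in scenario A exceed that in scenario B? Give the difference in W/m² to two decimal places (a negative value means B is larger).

ΔF_A = 6.30 ln(681/292) = 6.30 × 0.84681 = 5.3349 W/m².
ΔF_B = 6.30 ln(464/292) = 6.30 × 0.46313 = 2.9177 W/m².
Difference: 5.3349 − 2.9177 = 2.4172 W/m².

ΔF_A − ΔF_B = 2.42 W/m²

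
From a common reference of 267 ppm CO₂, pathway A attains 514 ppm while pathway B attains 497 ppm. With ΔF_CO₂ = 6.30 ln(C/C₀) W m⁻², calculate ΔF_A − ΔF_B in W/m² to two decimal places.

ΔF_A = 6.30 ln(514/267) = 6.30 × 0.65497 = 4.1263 W/m².
ΔF_B = 6.30 ln(497/267) = 6.30 × 0.62134 = 3.9144 W/m².
Difference: 4.1263 − 3.9144 = 0.2119 W/m².

ΔF_A − ΔF_B = 0.21 W/m²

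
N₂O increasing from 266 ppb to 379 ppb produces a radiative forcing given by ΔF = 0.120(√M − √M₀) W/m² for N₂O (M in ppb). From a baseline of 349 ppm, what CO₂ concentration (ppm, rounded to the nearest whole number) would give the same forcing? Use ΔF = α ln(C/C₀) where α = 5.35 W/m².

N₂O forcing: 0.120 × (√379 − √266) = 0.120 × (19.4679 − 16.3095) = 0.120 × 3.1584 = 0.37901 W/m².
Set 5.35 ln(C/349) = 0.37901: ln(C/349) = 0.37901/5.35 = 0.07084, so C = 349 × e^0.07084 = 349 × 1.07341 = 374.62 ppm.

C ≈ 375 ppm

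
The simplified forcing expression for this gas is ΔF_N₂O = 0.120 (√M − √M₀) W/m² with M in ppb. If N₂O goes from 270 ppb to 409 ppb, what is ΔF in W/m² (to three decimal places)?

N₂O: 0.120 × (√409 − √270) = 0.120 × (20.2237 − 16.4317) = 0.120 × 3.7920 = 0.4550 W/m².

ΔF = 0.455 W/m²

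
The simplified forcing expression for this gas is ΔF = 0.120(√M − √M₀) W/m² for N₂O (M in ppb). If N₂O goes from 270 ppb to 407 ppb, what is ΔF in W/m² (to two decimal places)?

N₂O: 0.120 × (√407 − √270) = 0.120 × (20.1742 − 16.4317) = 0.120 × 3.7425 = 0.4491 W/m².

ΔF = 0.45 W/m²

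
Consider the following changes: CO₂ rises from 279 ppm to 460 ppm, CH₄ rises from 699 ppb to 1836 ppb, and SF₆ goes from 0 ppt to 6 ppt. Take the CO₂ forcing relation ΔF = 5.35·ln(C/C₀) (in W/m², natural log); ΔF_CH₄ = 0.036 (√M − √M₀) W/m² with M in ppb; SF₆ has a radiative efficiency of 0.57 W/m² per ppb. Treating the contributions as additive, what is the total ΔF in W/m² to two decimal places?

CO₂: 5.35 × ln(460/279) = 5.35 × ln(1.64875) = 5.35 × 0.50002 = 2.6751 W/m².
CH₄: 0.036 × (√1836 − √699) = 0.036 × (42.8486 − 26.4386) = 0.036 × 16.4100 = 0.5908 W/m².
SF₆: Δ = 6 − 0 = 6 ppt = 0.006 ppb; ΔF = 0.57 × 0.006 = 0.0034 W/m².
Total ΔF = 2.6751 + 0.5908 + 0.0034 = 3.2693 W/m².

ΔF = 3.27 W/m²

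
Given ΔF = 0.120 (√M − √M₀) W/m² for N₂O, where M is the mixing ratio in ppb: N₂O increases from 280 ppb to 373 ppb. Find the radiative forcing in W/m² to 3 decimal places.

N₂O: 0.120 × (√373 − √280) = 0.120 × (19.3132 − 16.7332) = 0.120 × 2.5800 = 0.3096 W/m².

ΔF = 0.310 W/m²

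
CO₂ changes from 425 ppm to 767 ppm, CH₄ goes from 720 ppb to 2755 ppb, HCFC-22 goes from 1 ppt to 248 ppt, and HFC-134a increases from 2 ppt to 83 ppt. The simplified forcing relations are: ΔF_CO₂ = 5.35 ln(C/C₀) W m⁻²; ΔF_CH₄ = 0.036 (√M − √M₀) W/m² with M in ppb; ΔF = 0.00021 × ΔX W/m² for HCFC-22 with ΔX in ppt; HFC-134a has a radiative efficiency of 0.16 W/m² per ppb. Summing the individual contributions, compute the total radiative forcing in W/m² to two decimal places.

CO₂: 5.35 × ln(767/425) = 5.35 × ln(1.80471) = 5.35 × 0.59040 = 3.1586 W/m².
CH₄: 0.036 × (√2755 − √720) = 0.036 × (52.4881 − 26.8328) = 0.036 × 25.6553 = 0.9236 W/m².
HCFC-22: ΔF = 0.00021 × (248 − 1) = 0.00021 × 247 = 0.0519 W/m².
HFC-134a: Δ = 83 − 2 = 81 ppt = 0.081 ppb; ΔF = 0.16 × 0.081 = 0.0130 W/m².
Total ΔF = 3.1586 + 0.9236 + 0.0519 + 0.0130 = 4.1471 W/m².

ΔF = 4.15 W/m²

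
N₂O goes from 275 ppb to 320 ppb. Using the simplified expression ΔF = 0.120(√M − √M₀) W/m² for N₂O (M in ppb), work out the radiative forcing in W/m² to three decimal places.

N₂O: 0.120 × (√320 − √275) = 0.120 × (17.8885 − 16.5831) = 0.120 × 1.3054 = 0.1566 W/m².

ΔF = 0.157 W/m²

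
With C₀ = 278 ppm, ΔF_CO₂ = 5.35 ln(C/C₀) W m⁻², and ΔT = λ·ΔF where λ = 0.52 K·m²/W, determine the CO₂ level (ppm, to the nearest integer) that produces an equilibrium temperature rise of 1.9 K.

C ≈ 550 ppm

Required forcing: ΔF = ΔT/λ = 1.9/0.52 = 3.6538 W/m².
Then ln(C/278) = ΔF/5.35 = 3.6538/5.35 = 0.68295.
So C = 278 × e^0.68295 = 278 × 1.97971 = 550.36 ppm.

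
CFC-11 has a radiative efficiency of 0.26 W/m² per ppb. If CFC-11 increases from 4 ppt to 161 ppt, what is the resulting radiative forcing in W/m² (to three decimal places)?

ΔF = 0.041 W/m²

CFC-11: Δ = 161 − 4 = 157 ppt = 0.157 ppb; ΔF = 0.26 × 0.157 = 0.0408 W/m².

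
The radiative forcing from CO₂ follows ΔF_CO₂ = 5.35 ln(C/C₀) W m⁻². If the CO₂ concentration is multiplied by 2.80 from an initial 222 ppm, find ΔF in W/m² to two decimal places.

ΔF = 5.35 × ln(2.80) = 5.35 × 1.02962 = 5.5085 W/m².

ΔF = 5.51 W/m²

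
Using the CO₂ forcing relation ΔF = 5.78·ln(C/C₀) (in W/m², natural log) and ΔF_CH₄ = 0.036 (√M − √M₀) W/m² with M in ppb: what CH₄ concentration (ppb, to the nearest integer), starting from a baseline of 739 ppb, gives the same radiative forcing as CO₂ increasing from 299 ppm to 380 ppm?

M ≈ 4313 ppb

CO₂ forcing: 5.78 × ln(380/299) = 5.78 × 0.239728 = 1.38563 W/m².
Set 0.036(√M − √739) = 1.38563: √M = 1.38563/0.036 + √739 = 38.4897 + 27.1846 = 65.6743.
M = (65.6743)² = 4313.11 ppb.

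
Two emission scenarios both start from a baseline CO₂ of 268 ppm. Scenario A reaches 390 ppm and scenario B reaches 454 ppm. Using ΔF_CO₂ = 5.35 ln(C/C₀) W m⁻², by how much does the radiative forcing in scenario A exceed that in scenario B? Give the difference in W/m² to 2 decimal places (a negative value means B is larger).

ΔF_A − ΔF_B = -0.81 W/m²

ΔF_A = 5.35 ln(390/268) = 5.35 × 0.37516 = 2.0071 W/m².
ΔF_B = 5.35 ln(454/268) = 5.35 × 0.52711 = 2.8200 W/m².
Difference: 2.0071 − 2.8200 = -0.8129 W/m².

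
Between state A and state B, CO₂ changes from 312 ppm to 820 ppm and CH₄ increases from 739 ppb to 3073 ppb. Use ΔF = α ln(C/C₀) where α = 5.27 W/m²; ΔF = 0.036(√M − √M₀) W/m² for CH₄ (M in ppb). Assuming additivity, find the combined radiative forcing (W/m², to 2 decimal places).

CO₂: 5.27 × ln(820/312) = 5.27 × ln(2.62821) = 5.27 × 0.96630 = 5.0924 W/m².
CH₄: 0.036 × (√3073 − √739) = 0.036 × (55.4346 − 27.1846) = 0.036 × 28.2500 = 1.0170 W/m².
Total ΔF = 5.0924 + 1.0170 = 6.1094 W/m².

ΔF = 6.11 W/m²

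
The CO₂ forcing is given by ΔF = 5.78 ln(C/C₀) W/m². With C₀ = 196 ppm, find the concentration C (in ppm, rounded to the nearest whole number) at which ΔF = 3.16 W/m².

Set 5.78 ln(C/196) = 3.16, so ln(C/196) = 3.16/5.78 = 0.54671.
Then C/196 = e^0.54671 = 1.72756, giving C = 196 × 1.72756 = 338.60 ppm.

C ≈ 339 ppm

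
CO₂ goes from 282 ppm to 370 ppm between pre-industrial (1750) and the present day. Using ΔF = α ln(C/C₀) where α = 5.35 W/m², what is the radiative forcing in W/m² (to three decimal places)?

ΔF = 1.453 W/m²

CO₂: 5.35 × ln(370/282) = 5.35 × ln(1.31206) = 5.35 × 0.27160 = 1.4531 W/m².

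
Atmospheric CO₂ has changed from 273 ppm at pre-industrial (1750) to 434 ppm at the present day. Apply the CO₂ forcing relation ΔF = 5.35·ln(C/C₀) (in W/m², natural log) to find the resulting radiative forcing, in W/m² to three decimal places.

CO₂: 5.35 × ln(434/273) = 5.35 × ln(1.58974) = 5.35 × 0.46357 = 2.4801 W/m².

ΔF = 2.480 W/m²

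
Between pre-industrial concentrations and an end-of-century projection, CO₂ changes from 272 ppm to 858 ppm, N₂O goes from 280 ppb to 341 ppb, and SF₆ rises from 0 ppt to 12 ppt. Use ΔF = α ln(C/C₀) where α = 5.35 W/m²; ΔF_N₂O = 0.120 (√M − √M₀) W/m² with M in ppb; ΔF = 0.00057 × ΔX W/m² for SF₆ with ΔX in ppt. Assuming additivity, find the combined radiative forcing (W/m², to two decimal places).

CO₂: 5.35 × ln(858/272) = 5.35 × ln(3.15441) = 5.35 × 1.14880 = 6.1461 W/m².
N₂O: 0.120 × (√341 − √280) = 0.120 × (18.4662 − 16.7332) = 0.120 × 1.7330 = 0.2080 W/m².
SF₆: ΔF = 0.00057 × (12 − 0) = 0.00057 × 12 = 0.0068 W/m².
Total ΔF = 6.1461 + 0.2080 + 0.0068 = 6.3609 W/m².

ΔF = 6.36 W/m²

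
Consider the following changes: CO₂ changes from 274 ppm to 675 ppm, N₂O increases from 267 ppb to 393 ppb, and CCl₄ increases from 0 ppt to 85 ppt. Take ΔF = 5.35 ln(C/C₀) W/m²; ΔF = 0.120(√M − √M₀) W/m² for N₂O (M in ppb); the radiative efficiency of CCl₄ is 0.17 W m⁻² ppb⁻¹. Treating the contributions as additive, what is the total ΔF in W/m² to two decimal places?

CO₂: 5.35 × ln(675/274) = 5.35 × ln(2.46350) = 5.35 × 0.90158 = 4.8235 W/m².
N₂O: 0.120 × (√393 − √267) = 0.120 × (19.8242 − 16.3401) = 0.120 × 3.4841 = 0.4181 W/m².
CCl₄: Δ = 85 − 0 = 85 ppt = 0.085 ppb; ΔF = 0.17 × 0.085 = 0.0145 W/m².
Total ΔF = 4.8235 + 0.4181 + 0.0145 = 5.2561 W/m².

ΔF = 5.26 W/m²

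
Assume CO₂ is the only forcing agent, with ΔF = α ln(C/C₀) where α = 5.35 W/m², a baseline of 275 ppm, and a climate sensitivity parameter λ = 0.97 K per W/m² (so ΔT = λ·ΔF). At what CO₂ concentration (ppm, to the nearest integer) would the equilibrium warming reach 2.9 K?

Required forcing: ΔF = ΔT/λ = 2.9/0.97 = 2.9897 W/m².
Then ln(C/275) = ΔF/5.35 = 2.9897/5.35 = 0.55882.
So C = 275 × e^0.55882 = 275 × 1.74861 = 480.87 ppm.

C ≈ 481 ppm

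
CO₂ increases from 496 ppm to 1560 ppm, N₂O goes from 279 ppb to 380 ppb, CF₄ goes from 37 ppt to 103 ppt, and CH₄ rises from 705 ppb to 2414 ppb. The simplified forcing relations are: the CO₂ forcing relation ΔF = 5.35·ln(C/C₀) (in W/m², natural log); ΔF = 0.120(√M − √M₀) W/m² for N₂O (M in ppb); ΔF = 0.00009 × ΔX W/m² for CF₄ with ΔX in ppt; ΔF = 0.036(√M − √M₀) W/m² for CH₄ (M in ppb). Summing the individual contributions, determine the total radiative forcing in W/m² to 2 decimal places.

ΔF = 7.28 W/m²

CO₂: 5.35 × ln(1560/496) = 5.35 × ln(3.14516) = 5.35 × 1.14586 = 6.1304 W/m².
N₂O: 0.120 × (√380 − √279) = 0.120 × (19.4936 − 16.7033) = 0.120 × 2.7903 = 0.3348 W/m².
CF₄: ΔF = 0.00009 × (103 − 37) = 0.00009 × 66 = 0.0059 W/m².
CH₄: 0.036 × (√2414 − √705) = 0.036 × (49.1325 − 26.5518) = 0.036 × 22.5807 = 0.8129 W/m².
Total ΔF = 6.1304 + 0.3348 + 0.0059 + 0.8129 = 7.2840 W/m².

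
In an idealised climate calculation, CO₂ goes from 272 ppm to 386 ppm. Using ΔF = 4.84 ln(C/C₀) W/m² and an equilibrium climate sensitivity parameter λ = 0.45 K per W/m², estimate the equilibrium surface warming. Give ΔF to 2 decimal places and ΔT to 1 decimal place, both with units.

CO₂: 4.84 × ln(386/272) = 4.84 × ln(1.41912) = 4.84 × 0.35004 = 1.6942 W/m².
ΔT = λ ΔF = 0.45 × 1.69 = 0.7605 K.

ΔF = 1.69 W/m²; ΔT = 0.8 K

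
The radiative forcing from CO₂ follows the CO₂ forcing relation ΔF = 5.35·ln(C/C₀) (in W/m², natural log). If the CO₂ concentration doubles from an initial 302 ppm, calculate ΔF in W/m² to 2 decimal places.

ΔF = 3.71 W/m²

ΔF = 5.35 × ln(2) = 5.35 × 0.69315 = 3.7084 W/m².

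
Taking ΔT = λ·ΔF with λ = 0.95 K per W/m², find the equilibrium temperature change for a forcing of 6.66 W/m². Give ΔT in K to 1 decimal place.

ΔT = 6.3 K

ΔT = λ ΔF = 0.95 × 6.66 = 6.3270 K.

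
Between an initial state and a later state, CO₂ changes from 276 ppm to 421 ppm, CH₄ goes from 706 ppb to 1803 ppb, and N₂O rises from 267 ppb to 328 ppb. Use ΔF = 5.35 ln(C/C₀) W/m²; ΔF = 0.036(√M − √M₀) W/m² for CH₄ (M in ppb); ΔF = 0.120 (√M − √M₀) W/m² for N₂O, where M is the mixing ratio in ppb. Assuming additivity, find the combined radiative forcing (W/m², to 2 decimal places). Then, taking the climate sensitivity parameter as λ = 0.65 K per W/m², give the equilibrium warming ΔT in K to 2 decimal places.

CO₂: 5.35 × ln(421/276) = 5.35 × ln(1.52536) = 5.35 × 0.42223 = 2.2589 W/m².
CH₄: 0.036 × (√1803 − √706) = 0.036 × (42.4617 − 26.5707) = 0.036 × 15.8910 = 0.5721 W/m².
N₂O: 0.120 × (√328 − √267) = 0.120 × (18.1108 − 16.3401) = 0.120 × 1.7707 = 0.2125 W/m².
Total ΔF = 2.2589 + 0.5721 + 0.2125 = 3.0435 W/m².
ΔT = λ ΔF = 0.65 × 3.04 = 1.9760 K.

ΔF = 3.04 W/m²; ΔT = 1.98 K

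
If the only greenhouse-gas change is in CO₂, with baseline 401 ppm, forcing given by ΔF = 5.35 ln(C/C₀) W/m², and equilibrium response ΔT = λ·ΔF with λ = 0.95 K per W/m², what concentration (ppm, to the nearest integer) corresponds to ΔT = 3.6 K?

C ≈ 814 ppm

Required forcing: ΔF = ΔT/λ = 3.6/0.95 = 3.7895 W/m².
Then ln(C/401) = ΔF/5.35 = 3.7895/5.35 = 0.70832.
So C = 401 × e^0.70832 = 401 × 2.03058 = 814.26 ppm.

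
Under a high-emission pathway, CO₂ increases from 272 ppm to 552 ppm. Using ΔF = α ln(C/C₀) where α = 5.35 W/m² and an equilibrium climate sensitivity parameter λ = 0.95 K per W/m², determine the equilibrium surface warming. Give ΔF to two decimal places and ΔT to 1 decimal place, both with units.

ΔF = 3.79 W/m²; ΔT = 3.6 K

CO₂: 5.35 × ln(552/272) = 5.35 × ln(2.02941) = 5.35 × 0.70775 = 3.7865 W/m².
ΔT = λ ΔF = 0.95 × 3.79 = 3.6005 K.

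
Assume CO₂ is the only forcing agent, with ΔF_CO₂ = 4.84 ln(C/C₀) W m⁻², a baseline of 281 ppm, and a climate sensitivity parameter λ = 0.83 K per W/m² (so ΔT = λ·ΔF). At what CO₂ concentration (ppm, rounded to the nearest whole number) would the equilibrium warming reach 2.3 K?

C ≈ 498 ppm

Required forcing: ΔF = ΔT/λ = 2.3/0.83 = 2.7711 W/m².
Then ln(C/281) = ΔF/4.84 = 2.7711/4.84 = 0.57254.
So C = 281 × e^0.57254 = 281 × 1.77276 = 498.15 ppm.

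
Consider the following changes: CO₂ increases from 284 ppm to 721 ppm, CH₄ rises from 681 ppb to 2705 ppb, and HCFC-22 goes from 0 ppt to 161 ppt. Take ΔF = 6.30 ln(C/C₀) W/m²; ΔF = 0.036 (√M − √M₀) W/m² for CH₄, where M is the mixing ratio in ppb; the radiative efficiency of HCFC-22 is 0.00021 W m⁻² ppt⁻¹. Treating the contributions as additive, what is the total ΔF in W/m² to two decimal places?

CO₂: 6.30 × ln(721/284) = 6.30 × ln(2.53873) = 6.30 × 0.93166 = 5.8695 W/m².
CH₄: 0.036 × (√2705 − √681) = 0.036 × (52.0096 − 26.0960) = 0.036 × 25.9136 = 0.9329 W/m².
HCFC-22: ΔF = 0.00021 × (161 − 0) = 0.00021 × 161 = 0.0338 W/m².
Total ΔF = 5.8695 + 0.9329 + 0.0338 = 6.8362 W/m².

ΔF = 6.84 W/m²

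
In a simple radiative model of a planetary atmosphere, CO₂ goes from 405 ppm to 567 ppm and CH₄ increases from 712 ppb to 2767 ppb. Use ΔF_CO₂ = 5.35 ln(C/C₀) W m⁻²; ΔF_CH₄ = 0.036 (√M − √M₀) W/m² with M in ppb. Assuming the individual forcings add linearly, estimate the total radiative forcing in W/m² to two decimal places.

ΔF = 2.73 W/m²

CO₂: 5.35 × ln(567/405) = 5.35 × ln(1.40000) = 5.35 × 0.33647 = 1.8001 W/m².
CH₄: 0.036 × (√2767 − √712) = 0.036 × (52.6023 − 26.6833) = 0.036 × 25.9190 = 0.9331 W/m².
Total ΔF = 1.8001 + 0.9331 = 2.7332 W/m².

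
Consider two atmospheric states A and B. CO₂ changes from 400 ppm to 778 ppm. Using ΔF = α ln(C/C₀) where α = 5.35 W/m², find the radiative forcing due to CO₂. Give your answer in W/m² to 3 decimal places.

CO₂: 5.35 × ln(778/400) = 5.35 × ln(1.94500) = 5.35 × 0.66526 = 3.5591 W/m².

ΔF = 3.559 W/m²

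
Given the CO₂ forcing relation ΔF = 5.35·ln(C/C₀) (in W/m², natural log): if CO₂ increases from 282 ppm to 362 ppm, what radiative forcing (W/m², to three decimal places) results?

CO₂ absorption bands are partially saturated, so forcing scales with the logarithm of the concentration ratio.
CO₂: 5.35 × ln(362/282) = 5.35 × ln(1.28369) = 5.35 × 0.24974 = 1.3361 W/m².

ΔF = 1.336 W/m²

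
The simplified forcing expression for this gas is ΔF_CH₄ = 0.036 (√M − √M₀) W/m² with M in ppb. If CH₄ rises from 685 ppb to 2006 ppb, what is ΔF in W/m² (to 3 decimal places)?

ΔF = 0.670 W/m²

CH₄: 0.036 × (√2006 − √685) = 0.036 × (44.7884 − 26.1725) = 0.036 × 18.6159 = 0.6702 W/m².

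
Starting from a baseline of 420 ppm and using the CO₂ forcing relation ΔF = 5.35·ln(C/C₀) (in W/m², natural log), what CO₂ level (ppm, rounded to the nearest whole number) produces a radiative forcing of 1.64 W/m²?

Set 5.35 ln(C/420) = 1.64, so ln(C/420) = 1.64/5.35 = 0.30654.
Then C/420 = e^0.30654 = 1.35872, giving C = 420 × 1.35872 = 570.66 ppm.

C ≈ 571 ppm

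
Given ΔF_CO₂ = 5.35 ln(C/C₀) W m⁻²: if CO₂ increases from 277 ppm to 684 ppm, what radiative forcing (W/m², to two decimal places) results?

CO₂: 5.35 × ln(684/277) = 5.35 × ln(2.46931) = 5.35 × 0.90394 = 4.8361 W/m².

ΔF = 4.84 W/m²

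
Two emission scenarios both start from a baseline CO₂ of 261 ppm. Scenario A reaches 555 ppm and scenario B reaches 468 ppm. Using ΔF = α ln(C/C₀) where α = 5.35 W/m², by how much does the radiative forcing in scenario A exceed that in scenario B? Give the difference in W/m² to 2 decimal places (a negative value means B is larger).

ΔF_A − ΔF_B = 0.91 W/m²

ΔF_A = 5.35 ln(555/261) = 5.35 × 0.75445 = 4.0363 W/m².
ΔF_B = 5.35 ln(468/261) = 5.35 × 0.58395 = 3.1241 W/m².
Difference: 4.0363 − 3.1241 = 0.9122 W/m².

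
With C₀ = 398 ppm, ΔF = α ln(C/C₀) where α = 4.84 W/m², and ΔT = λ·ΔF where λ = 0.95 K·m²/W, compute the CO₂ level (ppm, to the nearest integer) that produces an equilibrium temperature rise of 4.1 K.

C ≈ 971 ppm

Required forcing: ΔF = ΔT/λ = 4.1/0.95 = 4.3158 W/m².
Then ln(C/398) = ΔF/4.84 = 4.3158/4.84 = 0.89169.
So C = 398 × e^0.89169 = 398 × 2.43925 = 970.82 ppm.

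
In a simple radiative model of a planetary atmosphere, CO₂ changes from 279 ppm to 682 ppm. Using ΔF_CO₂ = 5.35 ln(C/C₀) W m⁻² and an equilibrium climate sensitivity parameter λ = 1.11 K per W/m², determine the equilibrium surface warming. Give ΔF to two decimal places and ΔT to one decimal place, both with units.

CO₂: 5.35 × ln(682/279) = 5.35 × ln(2.44444) = 5.35 × 0.89382 = 4.7819 W/m².
ΔT = λ ΔF = 1.11 × 4.78 = 5.3058 K.

ΔF = 4.78 W/m²; ΔT = 5.3 K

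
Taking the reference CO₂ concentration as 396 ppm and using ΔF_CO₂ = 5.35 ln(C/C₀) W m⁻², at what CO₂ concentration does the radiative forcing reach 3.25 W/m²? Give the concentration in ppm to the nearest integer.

C ≈ 727 ppm

Set 5.35 ln(C/396) = 3.25, so ln(C/396) = 3.25/5.35 = 0.60748.
Then C/396 = e^0.60748 = 1.83580, giving C = 396 × 1.83580 = 726.98 ppm.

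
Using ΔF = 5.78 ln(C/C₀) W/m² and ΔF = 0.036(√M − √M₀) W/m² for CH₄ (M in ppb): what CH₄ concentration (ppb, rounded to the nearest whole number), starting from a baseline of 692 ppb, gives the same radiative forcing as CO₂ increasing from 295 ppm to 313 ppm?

CO₂ forcing: 5.78 × ln(313/295) = 5.78 × 0.059228 = 0.34234 W/m².
Set 0.036(√M − √692) = 0.34234: √M = 0.34234/0.036 + √692 = 9.5094 + 26.3059 = 35.8153.
M = (35.8153)² = 1282.74 ppb.

M ≈ 1283 ppb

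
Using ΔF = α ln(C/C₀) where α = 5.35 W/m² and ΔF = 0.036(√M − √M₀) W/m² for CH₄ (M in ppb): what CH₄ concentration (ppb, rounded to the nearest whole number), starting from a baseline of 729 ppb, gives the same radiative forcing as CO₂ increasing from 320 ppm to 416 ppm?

M ≈ 4355 ppb

CO₂ forcing: 5.35 × ln(416/320) = 5.35 × 0.262364 = 1.40365 W/m².
Set 0.036(√M − √729) = 1.40365: √M = 1.40365/0.036 + √729 = 38.9903 + 27.0000 = 65.9903.
M = (65.9903)² = 4354.72 ppb.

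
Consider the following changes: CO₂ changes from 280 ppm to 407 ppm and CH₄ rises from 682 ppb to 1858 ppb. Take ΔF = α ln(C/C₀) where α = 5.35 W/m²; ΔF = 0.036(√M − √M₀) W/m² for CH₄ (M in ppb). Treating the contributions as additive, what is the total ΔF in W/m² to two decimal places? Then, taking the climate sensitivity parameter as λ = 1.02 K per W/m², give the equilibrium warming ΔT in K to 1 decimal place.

ΔF = 2.61 W/m²; ΔT = 2.7 K

CO₂: 5.35 × ln(407/280) = 5.35 × ln(1.45357) = 5.35 × 0.37402 = 2.0010 W/m².
CH₄: 0.036 × (√1858 − √682) = 0.036 × (43.1045 − 26.1151) = 0.036 × 16.9894 = 0.6116 W/m².
Total ΔF = 2.0010 + 0.6116 = 2.6126 W/m².
ΔT = λ ΔF = 1.02 × 2.61 = 2.6622 K.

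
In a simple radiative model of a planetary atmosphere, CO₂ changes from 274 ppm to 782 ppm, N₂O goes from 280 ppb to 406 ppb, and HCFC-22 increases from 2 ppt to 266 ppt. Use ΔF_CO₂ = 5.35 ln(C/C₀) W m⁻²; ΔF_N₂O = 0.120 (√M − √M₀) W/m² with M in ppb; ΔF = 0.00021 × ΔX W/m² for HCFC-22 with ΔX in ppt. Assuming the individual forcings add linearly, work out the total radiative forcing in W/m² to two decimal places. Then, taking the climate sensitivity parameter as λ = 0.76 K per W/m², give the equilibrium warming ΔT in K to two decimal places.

CO₂: 5.35 × ln(782/274) = 5.35 × ln(2.85401) = 5.35 × 1.04873 = 5.6107 W/m².
N₂O: 0.120 × (√406 − √280) = 0.120 × (20.1494 − 16.7332) = 0.120 × 3.4162 = 0.4099 W/m².
HCFC-22: ΔF = 0.00021 × (266 − 2) = 0.00021 × 264 = 0.0554 W/m².
Total ΔF = 5.6107 + 0.4099 + 0.0554 = 6.0760 W/m².
ΔT = λ ΔF = 0.76 × 6.08 = 4.6208 K.

ΔF = 6.08 W/m²; ΔT = 4.62 K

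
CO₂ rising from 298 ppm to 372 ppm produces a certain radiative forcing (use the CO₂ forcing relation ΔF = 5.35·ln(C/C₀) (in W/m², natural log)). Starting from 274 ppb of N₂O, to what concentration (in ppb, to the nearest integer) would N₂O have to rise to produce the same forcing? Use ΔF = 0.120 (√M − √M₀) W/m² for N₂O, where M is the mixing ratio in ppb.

CO₂ forcing: 5.35 × ln(372/298) = 5.35 × 0.221800 = 1.18663 W/m².
Set 0.120(√M − √274) = 1.18663: √M = 1.18663/0.120 + √274 = 9.8886 + 16.5529 = 26.4415.
M = (26.4415)² = 699.15 ppb.

M ≈ 699 ppb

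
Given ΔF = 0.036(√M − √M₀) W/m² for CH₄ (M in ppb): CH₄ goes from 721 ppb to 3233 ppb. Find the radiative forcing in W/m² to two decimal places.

CH₄: 0.036 × (√3233 − √721) = 0.036 × (56.8595 − 26.8514) = 0.036 × 30.0081 = 1.0803 W/m².

ΔF = 1.08 W/m²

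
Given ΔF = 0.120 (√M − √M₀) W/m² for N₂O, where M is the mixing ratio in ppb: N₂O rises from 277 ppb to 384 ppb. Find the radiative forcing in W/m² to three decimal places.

N₂O: 0.120 × (√384 − √277) = 0.120 × (19.5959 − 16.6433) = 0.120 × 2.9526 = 0.3543 W/m².

ΔF = 0.354 W/m²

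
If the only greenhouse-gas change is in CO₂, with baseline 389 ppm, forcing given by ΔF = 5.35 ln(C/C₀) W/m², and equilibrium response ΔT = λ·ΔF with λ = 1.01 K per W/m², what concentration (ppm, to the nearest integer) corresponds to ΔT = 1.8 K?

Required forcing: ΔF = ΔT/λ = 1.8/1.01 = 1.7822 W/m².
Then ln(C/389) = ΔF/5.35 = 1.7822/5.35 = 0.33312.
So C = 389 × e^0.33312 = 389 × 1.39531 = 542.78 ppm.

C ≈ 543 ppm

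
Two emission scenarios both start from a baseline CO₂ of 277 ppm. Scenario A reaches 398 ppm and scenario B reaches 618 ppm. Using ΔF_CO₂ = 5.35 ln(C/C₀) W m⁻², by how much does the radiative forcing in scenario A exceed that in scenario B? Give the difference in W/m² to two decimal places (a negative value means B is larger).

ΔF_A − ΔF_B = -2.35 W/m²

ΔF_A = 5.35 ln(398/277) = 5.35 × 0.36243 = 1.9390 W/m².
ΔF_B = 5.35 ln(618/277) = 5.35 × 0.80247 = 4.2932 W/m².
Difference: 1.9390 − 4.2932 = -2.3542 W/m².
(Equivalently, ΔF_A − ΔF_B = 5.35 ln(398/618) = 5.35 × -0.44004 = -2.3542 W/m².)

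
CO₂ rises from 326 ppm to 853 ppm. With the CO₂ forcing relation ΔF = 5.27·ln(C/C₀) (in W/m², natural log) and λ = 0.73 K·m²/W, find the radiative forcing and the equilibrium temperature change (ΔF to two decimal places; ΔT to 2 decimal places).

ΔF = 5.07 W/m²; ΔT = 3.70 K

CO₂: 5.27 × ln(853/326) = 5.27 × ln(2.61656) = 5.27 × 0.96186 = 5.0690 W/m².
ΔT = λ ΔF = 0.73 × 5.07 = 3.7011 K.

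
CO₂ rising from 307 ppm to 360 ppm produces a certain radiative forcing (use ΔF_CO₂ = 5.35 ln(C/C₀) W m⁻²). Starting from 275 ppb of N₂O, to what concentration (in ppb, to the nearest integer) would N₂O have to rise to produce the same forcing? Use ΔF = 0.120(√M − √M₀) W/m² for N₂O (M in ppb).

M ≈ 561 ppb

CO₂ forcing: 5.35 × ln(360/307) = 5.35 × 0.159256 = 0.85202 W/m².
Set 0.120(√M − √275) = 0.85202: √M = 0.85202/0.120 + √275 = 7.1002 + 16.5831 = 23.6833.
M = (23.6833)² = 560.90 ppb.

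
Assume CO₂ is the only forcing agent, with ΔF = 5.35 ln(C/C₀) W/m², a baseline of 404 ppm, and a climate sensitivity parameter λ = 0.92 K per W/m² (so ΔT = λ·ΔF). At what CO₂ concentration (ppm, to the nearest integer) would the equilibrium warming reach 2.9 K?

C ≈ 728 ppm

Required forcing: ΔF = ΔT/λ = 2.9/0.92 = 3.1522 W/m².
Then ln(C/404) = ΔF/5.35 = 3.1522/5.35 = 0.58920.
So C = 404 × e^0.58920 = 404 × 1.80255 = 728.23 ppm.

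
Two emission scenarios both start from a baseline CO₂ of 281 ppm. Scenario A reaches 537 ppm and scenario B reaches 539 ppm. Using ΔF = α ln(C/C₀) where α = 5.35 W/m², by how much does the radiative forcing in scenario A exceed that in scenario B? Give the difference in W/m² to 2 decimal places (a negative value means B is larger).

ΔF_A = 5.35 ln(537/281) = 5.35 × 0.64764 = 3.4649 W/m².
ΔF_B = 5.35 ln(539/281) = 5.35 × 0.65136 = 3.4848 W/m².
Difference: 3.4649 − 3.4848 = -0.0199 W/m².

ΔF_A − ΔF_B = -0.02 W/m²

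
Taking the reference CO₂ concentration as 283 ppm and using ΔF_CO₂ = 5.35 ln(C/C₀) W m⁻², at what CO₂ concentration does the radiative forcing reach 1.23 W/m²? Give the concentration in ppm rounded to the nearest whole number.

Set 5.35 ln(C/283) = 1.23, so ln(C/283) = 1.23/5.35 = 0.22991.
Then C/283 = e^0.22991 = 1.25849, giving C = 283 × 1.25849 = 356.15 ppm.

C ≈ 356 ppm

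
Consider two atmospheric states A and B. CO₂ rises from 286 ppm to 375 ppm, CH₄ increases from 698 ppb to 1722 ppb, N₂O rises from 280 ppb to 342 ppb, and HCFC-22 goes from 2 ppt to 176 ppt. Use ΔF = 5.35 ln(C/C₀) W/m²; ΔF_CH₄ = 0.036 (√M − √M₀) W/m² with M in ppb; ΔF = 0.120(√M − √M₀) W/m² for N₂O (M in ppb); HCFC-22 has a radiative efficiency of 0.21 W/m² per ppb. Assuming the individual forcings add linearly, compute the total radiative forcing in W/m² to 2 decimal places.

CO₂: 5.35 × ln(375/286) = 5.35 × ln(1.31119) = 5.35 × 0.27094 = 1.4495 W/m².
CH₄: 0.036 × (√1722 − √698) = 0.036 × (41.4970 − 26.4197) = 0.036 × 15.0773 = 0.5428 W/m².
N₂O: 0.120 × (√342 − √280) = 0.120 × (18.4932 − 16.7332) = 0.120 × 1.7600 = 0.2112 W/m².
HCFC-22: Δ = 176 − 2 = 174 ppt = 0.174 ppb; ΔF = 0.21 × 0.174 = 0.0365 W/m².
Total ΔF = 1.4495 + 0.5428 + 0.2112 + 0.0365 = 2.2400 W/m².

ΔF = 2.24 W/m²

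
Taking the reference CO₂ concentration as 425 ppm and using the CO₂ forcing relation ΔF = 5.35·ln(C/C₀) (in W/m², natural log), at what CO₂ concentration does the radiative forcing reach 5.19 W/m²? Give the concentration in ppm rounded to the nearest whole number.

C ≈ 1121 ppm

Set 5.35 ln(C/425) = 5.19, so ln(C/425) = 5.19/5.35 = 0.97009.
Then C/425 = e^0.97009 = 2.63818, giving C = 425 × 2.63818 = 1121.23 ppm.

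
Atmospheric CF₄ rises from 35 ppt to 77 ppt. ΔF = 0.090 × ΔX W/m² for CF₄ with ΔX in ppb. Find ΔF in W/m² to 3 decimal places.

ΔF = 0.004 W/m²

CF₄: Δ = 77 − 35 = 42 ppt = 0.042 ppb; ΔF = 0.090 × 0.042 = 0.0038 W/m².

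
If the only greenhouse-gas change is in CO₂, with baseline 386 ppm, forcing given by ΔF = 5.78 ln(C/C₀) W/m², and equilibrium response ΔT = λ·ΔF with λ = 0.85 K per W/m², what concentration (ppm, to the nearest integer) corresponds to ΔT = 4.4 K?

C ≈ 945 ppm

Required forcing: ΔF = ΔT/λ = 4.4/0.85 = 5.1765 W/m².
Then ln(C/386) = ΔF/5.78 = 5.1765/5.78 = 0.89559.
So C = 386 × e^0.89559 = 386 × 2.44878 = 945.23 ppm.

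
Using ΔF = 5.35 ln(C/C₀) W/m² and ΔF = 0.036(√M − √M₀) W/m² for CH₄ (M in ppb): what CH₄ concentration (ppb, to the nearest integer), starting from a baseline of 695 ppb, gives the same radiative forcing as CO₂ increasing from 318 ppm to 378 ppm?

CO₂ forcing: 5.35 × ln(378/318) = 5.35 × 0.172843 = 0.92471 W/m².
Set 0.036(√M − √695) = 0.92471: √M = 0.92471/0.036 + √695 = 25.6864 + 26.3629 = 52.0493.
M = (52.0493)² = 2709.13 ppb.

M ≈ 2709 ppb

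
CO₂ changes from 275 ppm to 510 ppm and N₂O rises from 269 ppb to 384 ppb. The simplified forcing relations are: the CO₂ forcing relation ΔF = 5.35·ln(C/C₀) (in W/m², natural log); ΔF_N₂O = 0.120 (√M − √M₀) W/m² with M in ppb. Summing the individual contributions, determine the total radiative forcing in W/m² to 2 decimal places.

CO₂: 5.35 × ln(510/275) = 5.35 × ln(1.85455) = 5.35 × 0.61764 = 3.3044 W/m².
N₂O: 0.120 × (√384 − √269) = 0.120 × (19.5959 − 16.4012) = 0.120 × 3.1947 = 0.3834 W/m².
Total ΔF = 3.3044 + 0.3834 = 3.6878 W/m².

ΔF = 3.69 W/m²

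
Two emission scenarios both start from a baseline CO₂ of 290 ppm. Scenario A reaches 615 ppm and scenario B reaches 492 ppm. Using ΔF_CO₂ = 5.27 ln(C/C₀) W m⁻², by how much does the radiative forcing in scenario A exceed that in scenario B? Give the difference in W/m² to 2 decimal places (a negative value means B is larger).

ΔF_A = 5.27 ln(615/290) = 5.27 × 0.75174 = 3.9617 W/m².
ΔF_B = 5.27 ln(492/290) = 5.27 × 0.52860 = 2.7857 W/m².
Difference: 3.9617 − 2.7857 = 1.1760 W/m².

ΔF_A − ΔF_B = 1.18 W/m²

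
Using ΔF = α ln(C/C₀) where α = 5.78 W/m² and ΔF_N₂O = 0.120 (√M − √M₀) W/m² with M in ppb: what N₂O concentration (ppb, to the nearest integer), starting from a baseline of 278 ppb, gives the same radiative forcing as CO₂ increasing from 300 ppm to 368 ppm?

CO₂ forcing: 5.78 × ln(368/300) = 5.78 × 0.204300 = 1.18085 W/m².
Set 0.120(√M − √278) = 1.18085: √M = 1.18085/0.120 + √278 = 9.8404 + 16.6733 = 26.5137.
M = (26.5137)² = 702.98 ppb.

M ≈ 703 ppb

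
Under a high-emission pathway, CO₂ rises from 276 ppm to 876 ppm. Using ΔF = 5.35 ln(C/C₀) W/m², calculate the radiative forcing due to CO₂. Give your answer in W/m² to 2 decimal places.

ΔF = 6.18 W/m²

CO₂ absorption bands are partially saturated, so forcing scales with the logarithm of the concentration ratio.
CO₂: 5.35 × ln(876/276) = 5.35 × ln(3.17391) = 5.35 × 1.15496 = 6.1790 W/m².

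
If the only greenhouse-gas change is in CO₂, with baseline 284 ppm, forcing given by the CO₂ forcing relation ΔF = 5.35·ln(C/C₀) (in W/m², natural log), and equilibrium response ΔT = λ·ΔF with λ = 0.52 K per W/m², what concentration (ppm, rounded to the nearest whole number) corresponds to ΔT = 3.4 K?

Required forcing: ΔF = ΔT/λ = 3.4/0.52 = 6.5385 W/m².
Then ln(C/284) = ΔF/5.35 = 6.5385/5.35 = 1.22215.
So C = 284 × e^1.22215 = 284 × 3.39448 = 964.03 ppm.

C ≈ 964 ppm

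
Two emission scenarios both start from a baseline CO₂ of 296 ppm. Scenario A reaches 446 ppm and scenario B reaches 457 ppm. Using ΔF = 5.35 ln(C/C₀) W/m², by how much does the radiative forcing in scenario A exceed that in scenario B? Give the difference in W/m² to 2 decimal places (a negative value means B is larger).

ΔF_A = 5.35 ln(446/296) = 5.35 × 0.40996 = 2.1933 W/m².
ΔF_B = 5.35 ln(457/296) = 5.35 × 0.43432 = 2.3236 W/m².
Difference: 2.1933 − 2.3236 = -0.1303 W/m².
(Equivalently, ΔF_A − ΔF_B = 5.35 ln(446/457) = 5.35 × -0.02436 = -0.1303 W/m².)

ΔF_A − ΔF_B = -0.13 W/m²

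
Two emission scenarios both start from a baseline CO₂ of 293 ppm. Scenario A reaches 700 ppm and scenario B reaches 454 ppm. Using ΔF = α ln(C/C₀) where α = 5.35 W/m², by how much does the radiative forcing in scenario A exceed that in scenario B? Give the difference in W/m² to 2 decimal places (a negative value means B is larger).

ΔF_A − ΔF_B = 2.32 W/m²

ΔF_A = 5.35 ln(700/293) = 5.35 × 0.87091 = 4.6594 W/m².
ΔF_B = 5.35 ln(454/293) = 5.35 × 0.43792 = 2.3429 W/m².
Difference: 4.6594 − 2.3429 = 2.3165 W/m².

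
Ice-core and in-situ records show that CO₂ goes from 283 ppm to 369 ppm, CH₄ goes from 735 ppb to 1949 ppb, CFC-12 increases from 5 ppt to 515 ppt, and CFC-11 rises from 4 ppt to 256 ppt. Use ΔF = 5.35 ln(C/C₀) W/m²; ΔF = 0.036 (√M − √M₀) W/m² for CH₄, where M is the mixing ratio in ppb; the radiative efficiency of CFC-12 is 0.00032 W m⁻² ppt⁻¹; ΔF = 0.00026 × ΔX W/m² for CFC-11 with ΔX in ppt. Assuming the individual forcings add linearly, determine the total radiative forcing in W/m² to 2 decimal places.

ΔF = 2.26 W/m²

CO₂: 5.35 × ln(369/283) = 5.35 × ln(1.30389) = 5.35 × 0.26535 = 1.4196 W/m².
CH₄: 0.036 × (√1949 − √735) = 0.036 × (44.1475 − 27.1109) = 0.036 × 17.0366 = 0.6133 W/m².
CFC-12: ΔF = 0.00032 × (515 − 5) = 0.00032 × 510 = 0.1632 W/m².
CFC-11: ΔF = 0.00026 × (256 − 4) = 0.00026 × 252 = 0.0655 W/m².
Total ΔF = 1.4196 + 0.6133 + 0.1632 + 0.0655 = 2.2616 W/m².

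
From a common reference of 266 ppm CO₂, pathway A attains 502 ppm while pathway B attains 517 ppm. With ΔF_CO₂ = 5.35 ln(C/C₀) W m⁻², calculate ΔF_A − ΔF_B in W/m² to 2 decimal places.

ΔF_A = 5.35 ln(502/266) = 5.35 × 0.63510 = 3.3978 W/m².
ΔF_B = 5.35 ln(517/266) = 5.35 × 0.66455 = 3.5553 W/m².
Difference: 3.3978 − 3.5553 = -0.1575 W/m².
(Equivalently, ΔF_A − ΔF_B = 5.35 ln(502/517) = 5.35 × -0.02944 = -0.1575 W/m².)

ΔF_A − ΔF_B = -0.16 W/m²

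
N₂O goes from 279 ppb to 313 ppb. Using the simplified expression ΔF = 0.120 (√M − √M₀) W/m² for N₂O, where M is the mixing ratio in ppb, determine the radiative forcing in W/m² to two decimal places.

ΔF = 0.12 W/m²

N₂O: 0.120 × (√313 − √279) = 0.120 × (17.6918 − 16.7033) = 0.120 × 0.9885 = 0.1186 W/m².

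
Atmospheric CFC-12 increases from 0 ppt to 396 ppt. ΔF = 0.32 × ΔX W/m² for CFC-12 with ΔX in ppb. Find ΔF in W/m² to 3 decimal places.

ΔF = 0.127 W/m²

CFC-12: Δ = 396 − 0 = 396 ppt = 0.396 ppb; ΔF = 0.32 × 0.396 = 0.1267 W/m².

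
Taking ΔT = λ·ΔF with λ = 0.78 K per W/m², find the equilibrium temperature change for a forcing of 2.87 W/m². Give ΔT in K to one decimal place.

ΔT = λ ΔF = 0.78 × 2.87 = 2.2386 K.

ΔT = 2.2 K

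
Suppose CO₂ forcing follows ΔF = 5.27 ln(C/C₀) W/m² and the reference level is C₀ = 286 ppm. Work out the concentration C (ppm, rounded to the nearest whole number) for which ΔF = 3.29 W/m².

Set 5.27 ln(C/286) = 3.29, so ln(C/286) = 3.29/5.27 = 0.62429.
Then C/286 = e^0.62429 = 1.86692, giving C = 286 × 1.86692 = 533.94 ppm.

C ≈ 534 ppm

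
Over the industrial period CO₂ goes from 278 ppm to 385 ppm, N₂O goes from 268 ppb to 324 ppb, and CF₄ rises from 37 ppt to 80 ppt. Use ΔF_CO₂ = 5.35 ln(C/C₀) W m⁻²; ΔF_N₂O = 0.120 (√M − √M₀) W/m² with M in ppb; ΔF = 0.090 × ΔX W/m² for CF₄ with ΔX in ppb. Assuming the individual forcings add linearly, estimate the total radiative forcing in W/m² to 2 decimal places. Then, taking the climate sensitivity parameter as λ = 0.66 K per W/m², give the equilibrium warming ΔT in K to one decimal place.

CO₂: 5.35 × ln(385/278) = 5.35 × ln(1.38489) = 5.35 × 0.32562 = 1.7421 W/m².
N₂O: 0.120 × (√324 − √268) = 0.120 × (18.0000 − 16.3707) = 0.120 × 1.6293 = 0.1955 W/m².
CF₄: Δ = 80 − 37 = 43 ppt = 0.043 ppb; ΔF = 0.090 × 0.043 = 0.0039 W/m².
Total ΔF = 1.7421 + 0.1955 + 0.0039 = 1.9415 W/m².
ΔT = λ ΔF = 0.66 × 1.94 = 1.2804 K.

ΔF = 1.94 W/m²; ΔT = 1.3 K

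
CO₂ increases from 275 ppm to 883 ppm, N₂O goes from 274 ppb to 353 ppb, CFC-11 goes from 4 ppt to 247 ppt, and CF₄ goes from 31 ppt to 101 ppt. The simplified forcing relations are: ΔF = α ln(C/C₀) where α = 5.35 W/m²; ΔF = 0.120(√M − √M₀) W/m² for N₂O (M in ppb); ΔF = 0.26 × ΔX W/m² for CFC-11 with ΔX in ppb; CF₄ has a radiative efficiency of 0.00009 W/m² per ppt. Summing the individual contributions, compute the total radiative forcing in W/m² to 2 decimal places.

ΔF = 6.58 W/m²

CO₂: 5.35 × ln(883/275) = 5.35 × ln(3.21091) = 5.35 × 1.16655 = 6.2410 W/m².
N₂O: 0.120 × (√353 − √274) = 0.120 × (18.7883 − 16.5529) = 0.120 × 2.2354 = 0.2682 W/m².
CFC-11: Δ = 247 − 4 = 243 ppt = 0.243 ppb; ΔF = 0.26 × 0.243 = 0.0632 W/m².
CF₄: ΔF = 0.00009 × (101 − 31) = 0.00009 × 70 = 0.0063 W/m².
Total ΔF = 6.2410 + 0.2682 + 0.0632 + 0.0063 = 6.5787 W/m².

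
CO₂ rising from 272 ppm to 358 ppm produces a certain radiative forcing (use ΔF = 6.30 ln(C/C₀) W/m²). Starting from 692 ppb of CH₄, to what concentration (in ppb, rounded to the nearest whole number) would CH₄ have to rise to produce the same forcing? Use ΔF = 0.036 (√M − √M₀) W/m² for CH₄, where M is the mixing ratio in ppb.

CO₂ forcing: 6.30 × ln(358/272) = 6.30 × 0.274731 = 1.73081 W/m².
Set 0.036(√M − √692) = 1.73081: √M = 1.73081/0.036 + √692 = 48.0781 + 26.3059 = 74.3840.
M = (74.3840)² = 5532.98 ppb.

M ≈ 5533 ppb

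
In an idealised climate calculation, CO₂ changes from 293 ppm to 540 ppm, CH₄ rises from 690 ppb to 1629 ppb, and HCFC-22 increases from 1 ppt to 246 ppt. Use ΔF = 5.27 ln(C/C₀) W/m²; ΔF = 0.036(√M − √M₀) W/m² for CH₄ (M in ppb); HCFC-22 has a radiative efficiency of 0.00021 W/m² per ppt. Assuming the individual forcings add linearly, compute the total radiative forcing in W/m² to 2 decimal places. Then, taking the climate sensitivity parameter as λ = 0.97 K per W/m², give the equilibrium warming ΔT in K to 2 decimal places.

ΔF = 3.78 W/m²; ΔT = 3.67 K

CO₂: 5.27 × ln(540/293) = 5.27 × ln(1.84300) = 5.27 × 0.61139 = 3.2220 W/m².
CH₄: 0.036 × (√1629 − √690) = 0.036 × (40.3609 − 26.2679) = 0.036 × 14.0930 = 0.5073 W/m².
HCFC-22: ΔF = 0.00021 × (246 − 1) = 0.00021 × 245 = 0.0515 W/m².
Total ΔF = 3.2220 + 0.5073 + 0.0515 = 3.7808 W/m².
ΔT = λ ΔF = 0.97 × 3.78 = 3.6666 K.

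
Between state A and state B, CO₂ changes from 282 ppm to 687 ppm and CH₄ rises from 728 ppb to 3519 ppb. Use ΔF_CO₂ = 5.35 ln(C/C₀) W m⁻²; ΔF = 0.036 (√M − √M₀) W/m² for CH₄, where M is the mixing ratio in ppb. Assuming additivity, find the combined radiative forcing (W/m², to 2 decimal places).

ΔF = 5.93 W/m²

CO₂: 5.35 × ln(687/282) = 5.35 × ln(2.43617) = 5.35 × 0.89043 = 4.7638 W/m².
CH₄: 0.036 × (√3519 − √728) = 0.036 × (59.3212 − 26.9815) = 0.036 × 32.3397 = 1.1642 W/m².
Total ΔF = 4.7638 + 1.1642 = 5.9280 W/m².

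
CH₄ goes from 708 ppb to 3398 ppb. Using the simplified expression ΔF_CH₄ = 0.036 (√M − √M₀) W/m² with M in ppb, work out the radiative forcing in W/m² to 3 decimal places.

CH₄: 0.036 × (√3398 − √708) = 0.036 × (58.2924 − 26.6083) = 0.036 × 31.6841 = 1.1406 W/m².

ΔF = 1.141 W/m²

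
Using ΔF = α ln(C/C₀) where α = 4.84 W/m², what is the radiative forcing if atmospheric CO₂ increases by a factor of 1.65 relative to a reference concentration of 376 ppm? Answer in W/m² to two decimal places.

ΔF = 4.84 × ln(1.65) = 4.84 × 0.50078 = 2.4238 W/m².

ΔF = 2.42 W/m²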